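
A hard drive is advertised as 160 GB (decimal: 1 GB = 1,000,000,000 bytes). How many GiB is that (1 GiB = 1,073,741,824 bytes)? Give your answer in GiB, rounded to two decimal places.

149.01 GiB

160 GB = 160 × 10^9 bytes = 160,000,000,000 bytes
1 GiB = 1,073,741,824 bytes
160,000,000,000 / 1,073,741,824 = 149.01 GiB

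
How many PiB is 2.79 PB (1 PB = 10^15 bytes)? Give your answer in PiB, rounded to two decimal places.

2.48 PiB

2.79 PB = 2.79 × 10^15 bytes = 2,790,000,000,000,000 bytes
1 PiB = 1,125,899,906,842,624 bytes
2,790,000,000,000,000 / 1,125,899,906,842,624 = 2.48 PiB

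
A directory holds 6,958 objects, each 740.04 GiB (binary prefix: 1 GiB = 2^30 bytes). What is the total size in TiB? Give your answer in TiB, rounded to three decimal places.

Total = 6,958 × 740.04 GiB = 5149198.32 GiB
= 5149198.32 × 1,073,741,824 bytes = 5,528,909,596,254,535.68 bytes
1 TiB = 1,099,511,627,776 bytes
5,528,909,596,254,535.68 / 1,099,511,627,776 = 5,028.514 TiB

5,028.514 TiB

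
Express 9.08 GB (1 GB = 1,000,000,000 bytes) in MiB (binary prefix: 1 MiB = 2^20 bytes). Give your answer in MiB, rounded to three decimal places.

8,659.363 MiB

9.08 GB = 9.08 × 10^9 bytes = 9,080,000,000 bytes
1 MiB = 2^20 bytes = 1,048,576 bytes
9,080,000,000 / 1,048,576 = 8,659.363 MiB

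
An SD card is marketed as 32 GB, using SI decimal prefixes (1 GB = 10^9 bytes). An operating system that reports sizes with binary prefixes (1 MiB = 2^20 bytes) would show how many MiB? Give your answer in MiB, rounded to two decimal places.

32 GB × 1,000,000,000 bytes/GB = 32,000,000,000 bytes
1 MiB = 1,048,576 bytes
32,000,000,000 / 1,048,576 = 30,517.58 MiB

30,517.58 MiB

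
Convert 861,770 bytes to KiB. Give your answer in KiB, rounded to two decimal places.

861,770 bytes given.
1 KiB = 2^10 bytes = 1,024 bytes
861,770 / 1,024 = 841.57 KiB

841.57 KiB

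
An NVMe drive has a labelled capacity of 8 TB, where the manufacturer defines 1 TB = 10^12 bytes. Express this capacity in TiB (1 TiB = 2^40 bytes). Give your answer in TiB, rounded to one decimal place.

7.3 TiB

8 TB × 1,000,000,000,000 bytes/TB = 8,000,000,000,000 bytes
1 TiB = 1,099,511,627,776 bytes
8,000,000,000,000 / 1,099,511,627,776 = 7.3 TiB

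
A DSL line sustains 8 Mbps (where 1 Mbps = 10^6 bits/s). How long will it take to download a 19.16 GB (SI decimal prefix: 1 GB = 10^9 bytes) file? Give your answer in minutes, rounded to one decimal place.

19.16 GB = 19,160,000,000 bytes = 153,280,000,000 bits
8 Mbps = 8,000,000 bits/s
time = 153,280,000,000 / 8,000,000 = 19,160.00 s
19,160.00 s / 60 = 319.3 minutes

319.3 minutes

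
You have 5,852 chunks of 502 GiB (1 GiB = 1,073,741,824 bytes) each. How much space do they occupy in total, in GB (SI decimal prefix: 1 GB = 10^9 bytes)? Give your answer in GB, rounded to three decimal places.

3,154,335.651 GB

Total = 5,852 × 502 GiB = 2,937,704 GiB
= 2,937,704 × 1,073,741,824 bytes = 3,154,335,651,332,096 bytes
1 GB = 1,000,000,000 bytes
3,154,335,651,332,096 / 1,000,000,000 = 3,154,335.651 GB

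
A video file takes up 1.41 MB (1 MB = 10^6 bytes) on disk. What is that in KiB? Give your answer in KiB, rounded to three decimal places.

1,376.953 KiB

1.41 MB = 1.41 × 10^6 bytes = 1,410,000 bytes
1 KiB = 2^10 bytes = 1,024 bytes
1,410,000 / 1,024 = 1,376.953 KiB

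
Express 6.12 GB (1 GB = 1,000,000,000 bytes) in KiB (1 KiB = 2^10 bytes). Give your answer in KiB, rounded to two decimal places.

6.12 GB × 1,000,000,000 bytes/GB = 6,120,000,000 bytes
1 KiB = 1,024 bytes
6,120,000,000 / 1,024 = 5,976,562.50 KiB

5,976,562.50 KiB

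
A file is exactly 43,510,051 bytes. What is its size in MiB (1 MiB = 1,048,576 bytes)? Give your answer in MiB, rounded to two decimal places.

43,510,051 bytes given.
1 MiB = 1,048,576 bytes
43,510,051 / 1,048,576 = 41.49 MiB

41.49 MiB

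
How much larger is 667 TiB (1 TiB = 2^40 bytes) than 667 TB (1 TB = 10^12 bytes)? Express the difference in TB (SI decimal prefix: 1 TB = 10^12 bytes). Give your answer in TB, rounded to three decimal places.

667 TiB = 667 × 1,099,511,627,776 = 733,374,255,726,592 bytes
667 TB = 667 × 1,000,000,000,000 = 667,000,000,000,000 bytes
difference = 66,374,255,726,592 bytes
66,374,255,726,592 / 1,000,000,000,000 = 66.374 TB

66.374 TB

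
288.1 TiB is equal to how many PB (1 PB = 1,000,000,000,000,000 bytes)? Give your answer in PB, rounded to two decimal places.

0.32 PB

288.1 TiB = 288.1 × 2^40 bytes = 316,769,299,962,265.6 bytes
1 PB = 10^15 bytes = 1,000,000,000,000,000 bytes
316,769,299,962,265.6 / 1,000,000,000,000,000 = 0.32 PB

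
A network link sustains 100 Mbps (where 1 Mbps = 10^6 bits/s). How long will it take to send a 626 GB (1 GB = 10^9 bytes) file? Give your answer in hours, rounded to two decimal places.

626 GB = 626,000,000,000 bytes = 5,008,000,000,000 bits
100 Mbps = 100,000,000 bits/s
time = 5,008,000,000,000 / 100,000,000 = 50,080.0000 s
50,080.0000 s / 3600 = 13.91 hours

13.91 hours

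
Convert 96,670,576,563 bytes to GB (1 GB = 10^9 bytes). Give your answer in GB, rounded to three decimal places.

96,670,576,563 bytes given.
1 GB = 1,000,000,000 bytes
96,670,576,563 / 1,000,000,000 = 96.671 GB

96.671 GB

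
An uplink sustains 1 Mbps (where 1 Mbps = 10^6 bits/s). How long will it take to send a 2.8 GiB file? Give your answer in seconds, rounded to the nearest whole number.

2.8 GiB = 3,006,477,107.2 bytes = 24,051,816,857.6 bits
1 Mbps = 1,000,000 bits/s
time = 24,051,816,857.6 / 1,000,000 = 24,052 s

24,052 seconds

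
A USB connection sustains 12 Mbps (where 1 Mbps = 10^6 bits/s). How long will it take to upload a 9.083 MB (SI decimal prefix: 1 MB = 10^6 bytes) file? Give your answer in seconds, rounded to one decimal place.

9.083 MB = 9,083,000 bytes = 72,664,000 bits
12 Mbps = 12,000,000 bits/s
time = 72,664,000 / 12,000,000 = 6.1 s

6.1 seconds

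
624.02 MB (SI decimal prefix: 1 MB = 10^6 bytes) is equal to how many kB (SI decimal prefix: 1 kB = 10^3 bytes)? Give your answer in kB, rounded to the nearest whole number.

624.02 MB = 624.02 × 10^6 bytes = 624,020,000 bytes
1 kB = 1,000 bytes
624,020,000 / 1,000 = 624,020 kB

624,020 kB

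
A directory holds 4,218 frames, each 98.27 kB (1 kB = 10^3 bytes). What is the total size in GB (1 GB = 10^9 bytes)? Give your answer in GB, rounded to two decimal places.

0.41 GB

Total = 4,218 × 98.27 kB = 414502.86 kB
= 414502.86 × 1,000 bytes = 414,502,860 bytes
1 GB = 1,000,000,000 bytes
414,502,860 / 1,000,000,000 = 0.41 GB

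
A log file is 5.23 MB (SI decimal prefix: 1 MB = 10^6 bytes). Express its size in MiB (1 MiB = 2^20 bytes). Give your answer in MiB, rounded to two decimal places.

5.23 MB = 5.23 × 10^6 bytes = 5,230,000 bytes
1 MiB = 2^20 bytes = 1,048,576 bytes
5,230,000 / 1,048,576 = 4.99 MiB

4.99 MiB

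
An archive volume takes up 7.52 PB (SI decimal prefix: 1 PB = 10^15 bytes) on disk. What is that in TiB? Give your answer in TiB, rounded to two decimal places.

6,839.40 TiB

7.52 PB × 1,000,000,000,000,000 bytes/PB = 7,520,000,000,000,000 bytes
1 TiB = 1,099,511,627,776 bytes
7,520,000,000,000,000 / 1,099,511,627,776 = 6,839.40 TiB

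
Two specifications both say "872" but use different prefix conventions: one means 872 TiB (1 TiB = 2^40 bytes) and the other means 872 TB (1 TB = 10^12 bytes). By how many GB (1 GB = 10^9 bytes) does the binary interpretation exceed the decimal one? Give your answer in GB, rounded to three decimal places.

872 TiB = 872 × 1,099,511,627,776 = 958,774,139,420,672 bytes
872 TB = 872 × 1,000,000,000,000 = 872,000,000,000,000 bytes
difference = 86,774,139,420,672 bytes
86,774,139,420,672 / 1,000,000,000 = 86,774.139 GB

86,774.139 GB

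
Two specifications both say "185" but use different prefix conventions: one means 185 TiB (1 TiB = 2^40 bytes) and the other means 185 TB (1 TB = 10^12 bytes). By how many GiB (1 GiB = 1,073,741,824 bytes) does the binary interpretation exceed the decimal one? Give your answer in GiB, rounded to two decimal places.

17,145.32 GiB

185 TiB = 185 × 1,099,511,627,776 = 203,409,651,138,560 bytes
185 TB = 185 × 1,000,000,000,000 = 185,000,000,000,000 bytes
difference = 18,409,651,138,560 bytes
18,409,651,138,560 / 1,073,741,824 = 17,145.32 GiB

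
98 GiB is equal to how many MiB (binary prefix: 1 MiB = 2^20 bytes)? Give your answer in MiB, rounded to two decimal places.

98 GiB = 98 × 2^30 bytes = 105,226,698,752 bytes
1 MiB = 1,048,576 bytes
105,226,698,752 / 1,048,576 = 100,352.00 MiB

100,352.00 MiB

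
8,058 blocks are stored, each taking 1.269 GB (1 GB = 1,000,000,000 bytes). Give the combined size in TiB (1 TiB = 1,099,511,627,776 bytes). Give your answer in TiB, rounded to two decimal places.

Total = 8,058 × 1.269 GB = 10225.602 GB
= 10225.602 × 1,000,000,000 bytes = 10,225,602,000,000 bytes
1 TiB = 1,099,511,627,776 bytes
10,225,602,000,000 / 1,099,511,627,776 = 9.30 TiB

9.30 TiB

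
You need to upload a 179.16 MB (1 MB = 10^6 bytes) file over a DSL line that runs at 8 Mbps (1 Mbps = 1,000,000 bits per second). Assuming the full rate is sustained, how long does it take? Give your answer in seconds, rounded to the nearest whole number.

179.16 MB = 179,160,000 bytes = 1,433,280,000 bits
8 Mbps = 8,000,000 bits/s
time = 1,433,280,000 / 8,000,000 = 179 s

179 seconds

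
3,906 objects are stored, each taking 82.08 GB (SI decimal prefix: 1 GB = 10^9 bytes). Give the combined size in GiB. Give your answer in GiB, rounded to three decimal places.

Total = 3,906 × 82.08 GB = 320604.48 GB
= 320604.48 × 1,000,000,000 bytes = 320,604,480,000,000 bytes
1 GiB = 1,073,741,824 bytes
320,604,480,000,000 / 1,073,741,824 = 298,586.190 GiB

298,586.190 GiB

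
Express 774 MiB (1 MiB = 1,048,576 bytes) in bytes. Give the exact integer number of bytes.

811,597,824 bytes

774 × 1,048,576 = 811,597,824 bytes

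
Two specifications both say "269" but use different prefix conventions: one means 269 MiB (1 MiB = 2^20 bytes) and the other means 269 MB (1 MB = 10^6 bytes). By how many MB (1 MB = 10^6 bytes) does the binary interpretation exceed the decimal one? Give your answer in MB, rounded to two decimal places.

269 MiB = 269 × 1,048,576 = 282,066,944 bytes
269 MB = 269 × 1,000,000 = 269,000,000 bytes
difference = 13,066,944 bytes
13,066,944 / 1,000,000 = 13.07 MB

13.07 MB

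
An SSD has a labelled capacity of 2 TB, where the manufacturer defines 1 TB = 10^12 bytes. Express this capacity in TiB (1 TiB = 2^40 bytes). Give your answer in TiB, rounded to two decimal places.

2 TB × 1,000,000,000,000 bytes/TB = 2,000,000,000,000 bytes
1 TiB = 2^40 bytes = 1,099,511,627,776 bytes
2,000,000,000,000 / 1,099,511,627,776 = 1.82 TiB

1.82 TiB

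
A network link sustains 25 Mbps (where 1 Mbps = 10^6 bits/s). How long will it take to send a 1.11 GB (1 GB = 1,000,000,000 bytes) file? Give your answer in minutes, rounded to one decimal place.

1.11 GB = 1,110,000,000 bytes = 8,880,000,000 bits
25 Mbps = 25,000,000 bits/s
time = 8,880,000,000 / 25,000,000 = 355.20 s
355.20 s / 60 = 5.9 minutes

5.9 minutes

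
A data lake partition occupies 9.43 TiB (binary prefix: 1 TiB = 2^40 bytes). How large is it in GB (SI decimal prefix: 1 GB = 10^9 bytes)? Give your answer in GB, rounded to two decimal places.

10,368.39 GB

9.43 TiB = 9.43 × 2^40 bytes = 10,368,394,649,927.68 bytes
1 GB = 1,000,000,000 bytes
10,368,394,649,927.68 / 1,000,000,000 = 10,368.39 GB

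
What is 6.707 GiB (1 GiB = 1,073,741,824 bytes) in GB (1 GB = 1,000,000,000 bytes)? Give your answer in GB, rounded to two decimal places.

7.20 GB

6.707 GiB = 6.707 × 2^30 bytes = 7,201,586,413.568 bytes
1 GB = 1,000,000,000 bytes
7,201,586,413.568 / 1,000,000,000 = 7.20 GB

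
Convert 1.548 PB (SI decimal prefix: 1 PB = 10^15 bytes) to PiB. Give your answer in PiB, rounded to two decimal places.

1.548 PB × 1,000,000,000,000,000 bytes/PB = 1,548,000,000,000,000 bytes
1 PiB = 1,125,899,906,842,624 bytes
1,548,000,000,000,000 / 1,125,899,906,842,624 = 1.37 PiB

1.37 PiB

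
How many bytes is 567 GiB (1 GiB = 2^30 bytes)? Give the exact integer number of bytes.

608,811,614,208 bytes

567 × 1,073,741,824 = 608,811,614,208 bytes  (1 GiB = 2^30 bytes)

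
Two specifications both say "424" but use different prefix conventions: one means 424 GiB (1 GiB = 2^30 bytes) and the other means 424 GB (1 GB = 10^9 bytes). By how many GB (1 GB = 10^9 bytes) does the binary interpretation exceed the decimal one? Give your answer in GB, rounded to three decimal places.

31.267 GB

424 GiB = 424 × 1,073,741,824 = 455,266,533,376 bytes
424 GB = 424 × 1,000,000,000 = 424,000,000,000 bytes
difference = 31,266,533,376 bytes
31,266,533,376 / 1,000,000,000 = 31.267 GB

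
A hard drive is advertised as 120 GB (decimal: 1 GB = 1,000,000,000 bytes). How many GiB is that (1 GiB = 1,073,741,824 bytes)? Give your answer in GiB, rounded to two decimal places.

120 GB = 120 × 10^9 bytes = 120,000,000,000 bytes
1 GiB = 1,073,741,824 bytes
120,000,000,000 / 1,073,741,824 = 111.76 GiB

111.76 GiB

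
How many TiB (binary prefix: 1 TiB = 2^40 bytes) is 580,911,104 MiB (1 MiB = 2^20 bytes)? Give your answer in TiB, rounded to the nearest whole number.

554 TiB

580,911,104 MiB × 1,048,576 bytes/MiB = 609,129,441,787,904 bytes
1 TiB = 1,099,511,627,776 bytes
609,129,441,787,904 / 1,099,511,627,776 = 554 TiB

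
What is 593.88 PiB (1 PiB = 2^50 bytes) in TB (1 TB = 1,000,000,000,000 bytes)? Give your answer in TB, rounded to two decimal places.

668,649.44 TB

593.88 PiB = 593.88 × 2^50 bytes = 668,649,436,675,697,541.12 bytes
1 TB = 10^12 bytes = 1,000,000,000,000 bytes
668,649,436,675,697,541.12 / 1,000,000,000,000 = 668,649.44 TB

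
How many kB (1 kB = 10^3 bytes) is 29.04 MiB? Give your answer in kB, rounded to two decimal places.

30,450.65 kB

29.04 MiB × 1,048,576 bytes/MiB = 30,450,647.04 bytes
1 kB = 1,000 bytes
30,450,647.04 / 1,000 = 30,450.65 kB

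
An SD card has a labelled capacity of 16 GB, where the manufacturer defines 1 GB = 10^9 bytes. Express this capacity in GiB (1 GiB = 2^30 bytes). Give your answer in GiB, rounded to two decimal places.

16 GB × 1,000,000,000 bytes/GB = 16,000,000,000 bytes
1 GiB = 1,073,741,824 bytes
16,000,000,000 / 1,073,741,824 = 14.90 GiB

14.90 GiB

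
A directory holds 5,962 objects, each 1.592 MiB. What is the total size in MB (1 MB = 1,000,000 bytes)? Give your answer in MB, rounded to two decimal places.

Total = 5,962 × 1.592 MiB = 9491.504 MiB
= 9491.504 × 1,048,576 bytes = 9,952,563,298.304 bytes
1 MB = 1,000,000 bytes
9,952,563,298.304 / 1,000,000 = 9,952.56 MB

9,952.56 MB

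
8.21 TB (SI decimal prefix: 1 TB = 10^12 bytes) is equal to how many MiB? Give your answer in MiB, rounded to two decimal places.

8.21 TB = 8.21 × 10^12 bytes = 8,210,000,000,000 bytes
1 MiB = 1,048,576 bytes
8,210,000,000,000 / 1,048,576 = 7,829,666.14 MiB

7,829,666.14 MiB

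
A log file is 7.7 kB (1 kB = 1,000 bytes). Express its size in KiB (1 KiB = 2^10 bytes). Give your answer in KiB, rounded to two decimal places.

7.7 kB × 1,000 bytes/kB = 7,700 bytes
1 KiB = 1,024 bytes
7,700 / 1,024 = 7.52 KiB

7.52 KiB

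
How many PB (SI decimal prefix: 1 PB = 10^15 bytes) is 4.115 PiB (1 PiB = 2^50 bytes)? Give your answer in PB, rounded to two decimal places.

4.115 PiB = 4.115 × 2^50 bytes = 4,633,078,116,657,397.76 bytes
1 PB = 1,000,000,000,000,000 bytes
4,633,078,116,657,397.76 / 1,000,000,000,000,000 = 4.63 PB

4.63 PB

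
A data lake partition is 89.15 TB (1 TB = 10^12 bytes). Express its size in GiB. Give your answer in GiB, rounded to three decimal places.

89.15 TB = 89.15 × 10^12 bytes = 89,150,000,000,000 bytes
1 GiB = 2^30 bytes = 1,073,741,824 bytes
89,150,000,000,000 / 1,073,741,824 = 83,027.408 GiB

83,027.408 GiB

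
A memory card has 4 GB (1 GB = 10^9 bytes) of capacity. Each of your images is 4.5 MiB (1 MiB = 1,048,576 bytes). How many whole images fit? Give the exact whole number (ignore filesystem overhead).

847

Capacity: 4 GB = 4,000,000,000 bytes
Per item: 4.5 MiB = 4,718,592 bytes
⌊4,000,000,000 / 4,718,592⌋ = 847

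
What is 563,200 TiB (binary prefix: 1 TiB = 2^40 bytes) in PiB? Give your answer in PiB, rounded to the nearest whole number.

563,200 TiB = 563,200 × 2^40 bytes = 619,244,948,763,443,200 bytes
1 PiB = 1,125,899,906,842,624 bytes
619,244,948,763,443,200 / 1,125,899,906,842,624 = 550 PiB

550 PiB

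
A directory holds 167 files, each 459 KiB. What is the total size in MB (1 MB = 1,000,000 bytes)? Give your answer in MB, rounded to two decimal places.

78.49 MB

Total = 167 × 459 KiB = 76,653 KiB
= 76,653 × 1,024 bytes = 78,492,672 bytes
1 MB = 1,000,000 bytes
78,492,672 / 1,000,000 = 78.49 MB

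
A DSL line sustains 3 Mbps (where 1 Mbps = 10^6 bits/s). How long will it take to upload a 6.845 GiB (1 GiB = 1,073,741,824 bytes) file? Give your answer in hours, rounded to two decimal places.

5.44 hours

6.845 GiB = 7,349,762,785.28 bytes = 58,798,102,282.24 bits
3 Mbps = 3,000,000 bits/s
time = 58,798,102,282.24 / 3,000,000 = 19,599.3674 s
19,599.3674 s / 3600 = 5.44 hours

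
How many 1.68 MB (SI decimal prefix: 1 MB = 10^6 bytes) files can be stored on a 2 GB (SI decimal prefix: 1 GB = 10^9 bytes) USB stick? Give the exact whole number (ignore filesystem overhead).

1,190

Capacity: 2 GB = 2,000,000,000 bytes
Per item: 1.68 MB = 1,680,000 bytes
⌊2,000,000,000 / 1,680,000⌋ = 1,190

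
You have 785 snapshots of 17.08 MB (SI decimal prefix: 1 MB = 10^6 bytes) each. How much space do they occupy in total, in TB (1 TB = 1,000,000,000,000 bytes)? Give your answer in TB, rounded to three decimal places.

Total = 785 × 17.08 MB = 13407.8 MB
= 13407.8 × 1,000,000 bytes = 13,407,800,000 bytes
1 TB = 1,000,000,000,000 bytes
13,407,800,000 / 1,000,000,000,000 = 0.013 TB

0.013 TB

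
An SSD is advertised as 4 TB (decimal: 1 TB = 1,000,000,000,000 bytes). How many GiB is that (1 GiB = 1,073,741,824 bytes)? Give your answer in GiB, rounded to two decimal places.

3,725.29 GiB

4 TB = 4 × 10^12 bytes = 4,000,000,000,000 bytes
1 GiB = 1,073,741,824 bytes
4,000,000,000,000 / 1,073,741,824 = 3,725.29 GiB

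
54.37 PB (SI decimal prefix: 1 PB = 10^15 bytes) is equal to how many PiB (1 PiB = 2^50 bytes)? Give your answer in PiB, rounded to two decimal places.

48.29 PiB

54.37 PB × 1,000,000,000,000,000 bytes/PB = 54,370,000,000,000,000 bytes
1 PiB = 2^50 bytes = 1,125,899,906,842,624 bytes
54,370,000,000,000,000 / 1,125,899,906,842,624 = 48.29 PiB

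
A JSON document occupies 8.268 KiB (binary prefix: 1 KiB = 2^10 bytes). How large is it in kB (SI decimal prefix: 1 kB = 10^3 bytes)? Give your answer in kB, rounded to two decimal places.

8.47 kB

8.268 KiB = 8.268 × 2^10 bytes = 8,466.432 bytes
1 kB = 10^3 bytes = 1,000 bytes
8,466.432 / 1,000 = 8.47 kB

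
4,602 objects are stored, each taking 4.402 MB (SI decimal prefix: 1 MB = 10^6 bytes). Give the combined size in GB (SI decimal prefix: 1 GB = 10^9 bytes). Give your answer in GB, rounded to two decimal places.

Total = 4,602 × 4.402 MB = 20258.004 MB
= 20258.004 × 1,000,000 bytes = 20,258,004,000 bytes
1 GB = 1,000,000,000 bytes
20,258,004,000 / 1,000,000,000 = 20.26 GB

20.26 GB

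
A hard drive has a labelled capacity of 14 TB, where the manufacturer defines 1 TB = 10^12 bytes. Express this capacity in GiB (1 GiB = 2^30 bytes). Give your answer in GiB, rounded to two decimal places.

13,038.52 GiB

14 TB × 1,000,000,000,000 bytes/TB = 14,000,000,000,000 bytes
1 GiB = 1,073,741,824 bytes
14,000,000,000,000 / 1,073,741,824 = 13,038.52 GiB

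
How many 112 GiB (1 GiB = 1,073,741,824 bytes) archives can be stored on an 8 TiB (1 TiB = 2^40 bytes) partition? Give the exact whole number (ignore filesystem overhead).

Capacity: 8 TiB = 8,796,093,022,208 bytes
Per item: 112 GiB = 120,259,084,288 bytes
⌊8,796,093,022,208 / 120,259,084,288⌋ = 73

73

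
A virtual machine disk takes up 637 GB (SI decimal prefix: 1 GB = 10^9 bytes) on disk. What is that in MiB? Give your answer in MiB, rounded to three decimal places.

637 GB = 637 × 10^9 bytes = 637,000,000,000 bytes
1 MiB = 1,048,576 bytes
637,000,000,000 / 1,048,576 = 607,490.540 MiB

607,490.540 MiB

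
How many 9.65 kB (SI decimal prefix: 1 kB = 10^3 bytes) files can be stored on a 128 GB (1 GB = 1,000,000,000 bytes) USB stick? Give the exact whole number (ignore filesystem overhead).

Capacity: 128 GB = 128,000,000,000 bytes
Per item: 9.65 kB = 9,650 bytes
⌊128,000,000,000 / 9,650⌋ = 13,264,248

13,264,248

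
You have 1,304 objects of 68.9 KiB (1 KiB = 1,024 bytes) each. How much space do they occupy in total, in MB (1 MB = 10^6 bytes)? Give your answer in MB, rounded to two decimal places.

92.00 MB

Total = 1,304 × 68.9 KiB = 89845.6 KiB
= 89845.6 × 1,024 bytes = 92,001,894.4 bytes
1 MB = 1,000,000 bytes
92,001,894.4 / 1,000,000 = 92.00 MB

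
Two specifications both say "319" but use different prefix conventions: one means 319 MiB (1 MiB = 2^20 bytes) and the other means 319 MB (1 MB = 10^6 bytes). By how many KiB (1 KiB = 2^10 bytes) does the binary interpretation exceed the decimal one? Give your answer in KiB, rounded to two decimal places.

319 MiB = 319 × 1,048,576 = 334,495,744 bytes
319 MB = 319 × 1,000,000 = 319,000,000 bytes
difference = 15,495,744 bytes
15,495,744 / 1,024 = 15,132.56 KiB

15,132.56 KiB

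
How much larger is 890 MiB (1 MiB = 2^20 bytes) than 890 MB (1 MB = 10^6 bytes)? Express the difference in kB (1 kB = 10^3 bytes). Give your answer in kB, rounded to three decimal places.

43,232.640 kB

890 MiB = 890 × 1,048,576 = 933,232,640 bytes
890 MB = 890 × 1,000,000 = 890,000,000 bytes
difference = 43,232,640 bytes
43,232,640 / 1,000 = 43,232.640 kB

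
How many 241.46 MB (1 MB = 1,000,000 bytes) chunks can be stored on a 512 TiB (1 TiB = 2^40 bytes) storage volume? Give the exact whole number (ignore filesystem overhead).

Capacity: 512 TiB = 562,949,953,421,312 bytes
Per item: 241.46 MB = 241,460,000 bytes
⌊562,949,953,421,312 / 241,460,000⌋ = 2,331,441

2,331,441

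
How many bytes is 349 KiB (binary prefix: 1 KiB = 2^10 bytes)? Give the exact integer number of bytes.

349 × 1,024 = 357,376 bytes  (1 KiB = 2^10 bytes)

357,376 bytes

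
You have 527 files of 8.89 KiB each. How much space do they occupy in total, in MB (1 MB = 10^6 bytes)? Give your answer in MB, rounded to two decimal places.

Total = 527 × 8.89 KiB = 4685.03 KiB
= 4685.03 × 1,024 bytes = 4,797,470.72 bytes
1 MB = 1,000,000 bytes
4,797,470.72 / 1,000,000 = 4.80 MB

4.80 MB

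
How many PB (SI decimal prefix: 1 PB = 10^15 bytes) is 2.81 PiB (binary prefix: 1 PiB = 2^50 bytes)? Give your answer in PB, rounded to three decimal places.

3.164 PB

2.81 PiB × 1,125,899,906,842,624 bytes/PiB = 3,163,778,738,227,773.44 bytes
1 PB = 1,000,000,000,000,000 bytes
3,163,778,738,227,773.44 / 1,000,000,000,000,000 = 3.164 PB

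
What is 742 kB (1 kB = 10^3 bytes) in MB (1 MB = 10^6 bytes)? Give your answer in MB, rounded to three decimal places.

742 kB = 742 × 10^3 bytes = 742,000 bytes
1 MB = 10^6 bytes = 1,000,000 bytes
742,000 / 1,000,000 = 0.742 MB

0.742 MB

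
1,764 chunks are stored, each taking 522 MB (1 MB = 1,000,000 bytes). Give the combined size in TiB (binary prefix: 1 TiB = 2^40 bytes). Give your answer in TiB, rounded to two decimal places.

Total = 1,764 × 522 MB = 920,808 MB
= 920,808 × 1,000,000 bytes = 920,808,000,000 bytes
1 TiB = 1,099,511,627,776 bytes
920,808,000,000 / 1,099,511,627,776 = 0.84 TiB

0.84 TiB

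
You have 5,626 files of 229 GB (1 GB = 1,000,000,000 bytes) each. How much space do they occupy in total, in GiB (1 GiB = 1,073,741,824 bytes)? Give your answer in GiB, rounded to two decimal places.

Total = 5,626 × 229 GB = 1,288,354 GB
= 1,288,354 × 1,000,000,000 bytes = 1,288,354,000,000,000 bytes
1 GiB = 1,073,741,824 bytes
1,288,354,000,000,000 / 1,073,741,824 = 1,199,873.16 GiB

1,199,873.16 GiB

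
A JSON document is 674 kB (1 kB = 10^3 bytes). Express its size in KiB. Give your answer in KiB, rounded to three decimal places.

674 kB = 674 × 10^3 bytes = 674,000 bytes
1 KiB = 2^10 bytes = 1,024 bytes
674,000 / 1,024 = 658.203 KiB

658.203 KiB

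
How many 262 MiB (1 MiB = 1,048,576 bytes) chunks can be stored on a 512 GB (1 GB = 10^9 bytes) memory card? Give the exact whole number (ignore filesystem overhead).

1,863

Capacity: 512 GB = 512,000,000,000 bytes
Per item: 262 MiB = 274,726,912 bytes
⌊512,000,000,000 / 274,726,912⌋ = 1,863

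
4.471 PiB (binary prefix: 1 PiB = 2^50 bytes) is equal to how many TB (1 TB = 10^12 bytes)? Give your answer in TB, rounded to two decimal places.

4.471 PiB = 4.471 × 2^50 bytes = 5,033,898,483,493,371.904 bytes
1 TB = 1,000,000,000,000 bytes
5,033,898,483,493,371.904 / 1,000,000,000,000 = 5,033.90 TB

5,033.90 TB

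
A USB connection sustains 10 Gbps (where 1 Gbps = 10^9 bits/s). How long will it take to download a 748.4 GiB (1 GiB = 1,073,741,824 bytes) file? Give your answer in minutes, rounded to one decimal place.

748.4 GiB = 803,588,381,081.6 bytes = 6,428,707,048,652.8 bits
10 Gbps = 10,000,000,000 bits/s
time = 6,428,707,048,652.8 / 10,000,000,000 = 642.87 s
642.87 s / 60 = 10.7 minutes

10.7 minutes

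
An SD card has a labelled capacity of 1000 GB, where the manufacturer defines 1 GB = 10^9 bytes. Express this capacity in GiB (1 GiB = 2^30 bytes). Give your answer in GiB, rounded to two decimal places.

931.32 GiB

1000 GB = 1000 × 10^9 bytes = 1,000,000,000,000 bytes
1 GiB = 2^30 bytes = 1,073,741,824 bytes
1,000,000,000,000 / 1,073,741,824 = 931.32 GiB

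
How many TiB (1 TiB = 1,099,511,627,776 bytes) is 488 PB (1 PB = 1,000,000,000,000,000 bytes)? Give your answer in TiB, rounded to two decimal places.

443,833.41 TiB

488 PB = 488 × 10^15 bytes = 488,000,000,000,000,000 bytes
1 TiB = 2^40 bytes = 1,099,511,627,776 bytes
488,000,000,000,000,000 / 1,099,511,627,776 = 443,833.41 TiB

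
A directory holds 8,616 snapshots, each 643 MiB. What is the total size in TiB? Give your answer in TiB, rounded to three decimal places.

Total = 8,616 × 643 MiB = 5,540,088 MiB
= 5,540,088 × 1,048,576 bytes = 5,809,203,314,688 bytes
1 TiB = 1,099,511,627,776 bytes
5,809,203,314,688 / 1,099,511,627,776 = 5.283 TiB

5.283 TiB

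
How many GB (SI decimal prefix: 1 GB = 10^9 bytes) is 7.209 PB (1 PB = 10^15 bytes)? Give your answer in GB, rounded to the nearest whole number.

7.209 PB = 7.209 × 10^15 bytes = 7,209,000,000,000,000 bytes
1 GB = 1,000,000,000 bytes
7,209,000,000,000,000 / 1,000,000,000 = 7,209,000 GB

7,209,000 GB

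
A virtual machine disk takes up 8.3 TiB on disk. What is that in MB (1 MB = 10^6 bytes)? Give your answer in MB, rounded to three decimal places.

9,125,946.511 MB

8.3 TiB × 1,099,511,627,776 bytes/TiB = 9,125,946,510,540.8 bytes
1 MB = 1,000,000 bytes
9,125,946,510,540.8 / 1,000,000 = 9,125,946.511 MB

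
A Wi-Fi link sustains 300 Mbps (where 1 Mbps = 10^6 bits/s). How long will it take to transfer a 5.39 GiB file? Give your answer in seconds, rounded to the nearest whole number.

154 seconds

5.39 GiB = 5,787,468,431.36 bytes = 46,299,747,450.88 bits
300 Mbps = 300,000,000 bits/s
time = 46,299,747,450.88 / 300,000,000 = 154 s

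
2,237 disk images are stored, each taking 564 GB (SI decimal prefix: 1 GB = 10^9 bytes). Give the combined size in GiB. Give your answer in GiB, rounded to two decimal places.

Total = 2,237 × 564 GB = 1,261,668 GB
= 1,261,668 × 1,000,000,000 bytes = 1,261,668,000,000,000 bytes
1 GiB = 1,073,741,824 bytes
1,261,668,000,000,000 / 1,073,741,824 = 1,175,019.89 GiB

1,175,019.89 GiB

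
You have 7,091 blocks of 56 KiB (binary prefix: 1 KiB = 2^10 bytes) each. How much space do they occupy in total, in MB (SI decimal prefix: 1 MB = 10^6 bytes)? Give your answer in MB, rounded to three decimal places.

406.626 MB

Total = 7,091 × 56 KiB = 397,096 KiB
= 397,096 × 1,024 bytes = 406,626,304 bytes
1 MB = 1,000,000 bytes
406,626,304 / 1,000,000 = 406.626 MB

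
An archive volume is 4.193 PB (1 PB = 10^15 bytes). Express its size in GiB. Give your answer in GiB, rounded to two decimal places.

3,905,035.56 GiB

4.193 PB × 1,000,000,000,000,000 bytes/PB = 4,193,000,000,000,000 bytes
1 GiB = 1,073,741,824 bytes
4,193,000,000,000,000 / 1,073,741,824 = 3,905,035.56 GiB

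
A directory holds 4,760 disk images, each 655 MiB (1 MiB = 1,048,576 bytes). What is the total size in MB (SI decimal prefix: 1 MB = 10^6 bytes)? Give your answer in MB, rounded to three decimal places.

Total = 4,760 × 655 MiB = 3,117,800 MiB
= 3,117,800 × 1,048,576 bytes = 3,269,250,252,800 bytes
1 MB = 1,000,000 bytes
3,269,250,252,800 / 1,000,000 = 3,269,250.253 MB

3,269,250.253 MB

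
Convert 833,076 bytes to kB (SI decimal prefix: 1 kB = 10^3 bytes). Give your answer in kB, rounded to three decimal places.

833.076 kB

833,076 bytes given.
1 kB = 10^3 bytes = 1,000 bytes
833,076 / 1,000 = 833.076 kB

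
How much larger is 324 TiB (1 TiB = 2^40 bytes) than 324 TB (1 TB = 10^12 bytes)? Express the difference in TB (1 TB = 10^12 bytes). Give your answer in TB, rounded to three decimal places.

324 TiB = 324 × 1,099,511,627,776 = 356,241,767,399,424 bytes
324 TB = 324 × 1,000,000,000,000 = 324,000,000,000,000 bytes
difference = 32,241,767,399,424 bytes
32,241,767,399,424 / 1,000,000,000,000 = 32.242 TB

32.242 TB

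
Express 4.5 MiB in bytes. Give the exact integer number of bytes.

4.5 × 1,048,576 = 4,718,592 bytes  (1 MiB = 2^20 bytes)

4,718,592 bytes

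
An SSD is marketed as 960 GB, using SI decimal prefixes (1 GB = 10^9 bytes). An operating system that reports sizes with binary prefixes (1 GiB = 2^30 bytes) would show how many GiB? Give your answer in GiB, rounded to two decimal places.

894.07 GiB

960 GB × 1,000,000,000 bytes/GB = 960,000,000,000 bytes
1 GiB = 2^30 bytes = 1,073,741,824 bytes
960,000,000,000 / 1,073,741,824 = 894.07 GiB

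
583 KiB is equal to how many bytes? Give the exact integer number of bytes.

596,992 bytes

583 × 1,024 = 596,992 bytes  (1 KiB = 2^10 bytes)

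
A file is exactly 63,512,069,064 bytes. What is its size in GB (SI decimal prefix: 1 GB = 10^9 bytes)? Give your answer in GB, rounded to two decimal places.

63,512,069,064 bytes given.
1 GB = 10^9 bytes = 1,000,000,000 bytes
63,512,069,064 / 1,000,000,000 = 63.51 GB

63.51 GB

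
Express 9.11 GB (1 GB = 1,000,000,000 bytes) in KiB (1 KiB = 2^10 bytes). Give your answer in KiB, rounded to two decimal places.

9.11 GB × 1,000,000,000 bytes/GB = 9,110,000,000 bytes
1 KiB = 2^10 bytes = 1,024 bytes
9,110,000,000 / 1,024 = 8,896,484.38 KiB

8,896,484.38 KiB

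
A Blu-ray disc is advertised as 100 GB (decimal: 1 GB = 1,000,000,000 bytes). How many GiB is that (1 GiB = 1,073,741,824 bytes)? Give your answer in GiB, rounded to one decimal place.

100 GB = 100 × 10^9 bytes = 100,000,000,000 bytes
1 GiB = 2^30 bytes = 1,073,741,824 bytes
100,000,000,000 / 1,073,741,824 = 93.1 GiB

93.1 GiB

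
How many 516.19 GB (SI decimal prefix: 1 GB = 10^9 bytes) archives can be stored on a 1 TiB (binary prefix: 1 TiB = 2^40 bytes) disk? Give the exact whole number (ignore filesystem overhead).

2

Capacity: 1 TiB = 1,099,511,627,776 bytes
Per item: 516.19 GB = 516,190,000,000 bytes
⌊1,099,511,627,776 / 516,190,000,000⌋ = 2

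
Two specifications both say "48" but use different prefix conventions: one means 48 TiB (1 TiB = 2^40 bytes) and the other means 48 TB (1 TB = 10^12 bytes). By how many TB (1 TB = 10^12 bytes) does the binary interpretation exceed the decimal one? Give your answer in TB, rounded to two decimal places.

4.78 TB

48 TiB = 48 × 1,099,511,627,776 = 52,776,558,133,248 bytes
48 TB = 48 × 1,000,000,000,000 = 48,000,000,000,000 bytes
difference = 4,776,558,133,248 bytes
4,776,558,133,248 / 1,000,000,000,000 = 4.78 TB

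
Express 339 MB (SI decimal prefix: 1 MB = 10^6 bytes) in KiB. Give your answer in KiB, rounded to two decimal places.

339 MB × 1,000,000 bytes/MB = 339,000,000 bytes
1 KiB = 2^10 bytes = 1,024 bytes
339,000,000 / 1,024 = 331,054.69 KiB

331,054.69 KiB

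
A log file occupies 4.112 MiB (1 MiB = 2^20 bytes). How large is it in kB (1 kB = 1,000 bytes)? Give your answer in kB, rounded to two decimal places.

4.112 MiB × 1,048,576 bytes/MiB = 4,311,744.512 bytes
1 kB = 1,000 bytes
4,311,744.512 / 1,000 = 4,311.74 kB

4,311.74 kB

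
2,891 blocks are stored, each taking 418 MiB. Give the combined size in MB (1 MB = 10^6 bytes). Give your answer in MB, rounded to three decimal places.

1,267,139.084 MB

Total = 2,891 × 418 MiB = 1,208,438 MiB
= 1,208,438 × 1,048,576 bytes = 1,267,139,084,288 bytes
1 MB = 1,000,000 bytes
1,267,139,084,288 / 1,000,000 = 1,267,139.084 MB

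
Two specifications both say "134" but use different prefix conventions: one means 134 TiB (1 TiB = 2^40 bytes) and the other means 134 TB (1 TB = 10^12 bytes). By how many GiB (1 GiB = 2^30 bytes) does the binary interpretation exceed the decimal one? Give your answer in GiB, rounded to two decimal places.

12,418.78 GiB

134 TiB = 134 × 1,099,511,627,776 = 147,334,558,121,984 bytes
134 TB = 134 × 1,000,000,000,000 = 134,000,000,000,000 bytes
difference = 13,334,558,121,984 bytes
13,334,558,121,984 / 1,073,741,824 = 12,418.78 GiB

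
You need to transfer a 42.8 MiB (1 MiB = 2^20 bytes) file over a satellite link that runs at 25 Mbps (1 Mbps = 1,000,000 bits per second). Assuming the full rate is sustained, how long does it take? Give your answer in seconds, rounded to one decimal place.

42.8 MiB = 44,879,052.8 bytes = 359,032,422.4 bits
25 Mbps = 25,000,000 bits/s
time = 359,032,422.4 / 25,000,000 = 14.4 s

14.4 seconds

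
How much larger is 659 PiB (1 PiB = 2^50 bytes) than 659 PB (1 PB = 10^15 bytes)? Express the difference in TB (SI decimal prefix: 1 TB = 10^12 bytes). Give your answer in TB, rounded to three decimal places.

659 PiB = 659 × 1,125,899,906,842,624 = 741,968,038,609,289,216 bytes
659 PB = 659 × 1,000,000,000,000,000 = 659,000,000,000,000,000 bytes
difference = 82,968,038,609,289,216 bytes
82,968,038,609,289,216 / 1,000,000,000,000 = 82,968.039 TB

82,968.039 TB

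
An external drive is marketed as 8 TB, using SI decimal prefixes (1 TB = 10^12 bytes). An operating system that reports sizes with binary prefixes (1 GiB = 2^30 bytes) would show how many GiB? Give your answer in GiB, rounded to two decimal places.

7,450.58 GiB

8 TB × 1,000,000,000,000 bytes/TB = 8,000,000,000,000 bytes
1 GiB = 2^30 bytes = 1,073,741,824 bytes
8,000,000,000,000 / 1,073,741,824 = 7,450.58 GiB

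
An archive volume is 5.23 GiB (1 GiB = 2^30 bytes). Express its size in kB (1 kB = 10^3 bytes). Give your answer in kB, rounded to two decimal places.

5,615,669.74 kB

5.23 GiB × 1,073,741,824 bytes/GiB = 5,615,669,739.52 bytes
1 kB = 10^3 bytes = 1,000 bytes
5,615,669,739.52 / 1,000 = 5,615,669.74 kB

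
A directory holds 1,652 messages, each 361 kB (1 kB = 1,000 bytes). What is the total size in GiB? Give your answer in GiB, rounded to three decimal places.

0.555 GiB

Total = 1,652 × 361 kB = 596,372 kB
= 596,372 × 1,000 bytes = 596,372,000 bytes
1 GiB = 1,073,741,824 bytes
596,372,000 / 1,073,741,824 = 0.555 GiB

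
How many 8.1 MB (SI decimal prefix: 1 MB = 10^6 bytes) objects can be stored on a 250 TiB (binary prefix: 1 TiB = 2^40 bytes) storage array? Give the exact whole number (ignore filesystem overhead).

Capacity: 250 TiB = 274,877,906,944,000 bytes
Per item: 8.1 MB = 8,100,000 bytes
⌊274,877,906,944,000 / 8,100,000⌋ = 33,935,544

33,935,544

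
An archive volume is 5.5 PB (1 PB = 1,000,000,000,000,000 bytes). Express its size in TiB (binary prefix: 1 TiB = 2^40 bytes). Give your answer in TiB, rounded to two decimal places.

5.5 PB = 5.5 × 10^15 bytes = 5,500,000,000,000,000 bytes
1 TiB = 2^40 bytes = 1,099,511,627,776 bytes
5,500,000,000,000,000 / 1,099,511,627,776 = 5,002.22 TiB

5,002.22 TiB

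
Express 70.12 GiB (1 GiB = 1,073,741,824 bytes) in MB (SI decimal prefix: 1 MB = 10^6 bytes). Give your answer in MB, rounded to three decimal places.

70.12 GiB × 1,073,741,824 bytes/GiB = 75,290,776,698.88 bytes
1 MB = 10^6 bytes = 1,000,000 bytes
75,290,776,698.88 / 1,000,000 = 75,290.777 MB

75,290.777 MB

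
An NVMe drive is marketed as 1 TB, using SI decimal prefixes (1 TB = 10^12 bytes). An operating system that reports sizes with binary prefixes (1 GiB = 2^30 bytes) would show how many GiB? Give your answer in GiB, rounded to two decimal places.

931.32 GiB

1 TB = 1 × 10^12 bytes = 1,000,000,000,000 bytes
1 GiB = 1,073,741,824 bytes
1,000,000,000,000 / 1,073,741,824 = 931.32 GiB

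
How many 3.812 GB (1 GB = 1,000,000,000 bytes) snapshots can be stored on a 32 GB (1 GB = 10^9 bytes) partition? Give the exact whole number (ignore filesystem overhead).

Capacity: 32 GB = 32,000,000,000 bytes
Per item: 3.812 GB = 3,812,000,000 bytes
⌊32,000,000,000 / 3,812,000,000⌋ = 8

8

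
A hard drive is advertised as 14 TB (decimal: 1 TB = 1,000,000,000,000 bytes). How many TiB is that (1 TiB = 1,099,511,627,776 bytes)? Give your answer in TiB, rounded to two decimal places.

12.73 TiB

14 TB × 1,000,000,000,000 bytes/TB = 14,000,000,000,000 bytes
1 TiB = 1,099,511,627,776 bytes
14,000,000,000,000 / 1,099,511,627,776 = 12.73 TiB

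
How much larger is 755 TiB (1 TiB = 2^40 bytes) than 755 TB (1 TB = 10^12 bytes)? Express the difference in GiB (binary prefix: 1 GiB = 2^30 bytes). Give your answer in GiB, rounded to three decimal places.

69,971.456 GiB

755 TiB = 755 × 1,099,511,627,776 = 830,131,278,970,880 bytes
755 TB = 755 × 1,000,000,000,000 = 755,000,000,000,000 bytes
difference = 75,131,278,970,880 bytes
75,131,278,970,880 / 1,073,741,824 = 69,971.456 GiB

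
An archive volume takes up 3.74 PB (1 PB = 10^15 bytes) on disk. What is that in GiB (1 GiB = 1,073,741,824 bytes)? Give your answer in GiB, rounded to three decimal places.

3.74 PB = 3.74 × 10^15 bytes = 3,740,000,000,000,000 bytes
1 GiB = 2^30 bytes = 1,073,741,824 bytes
3,740,000,000,000,000 / 1,073,741,824 = 3,483,146.429 GiB

3,483,146.429 GiB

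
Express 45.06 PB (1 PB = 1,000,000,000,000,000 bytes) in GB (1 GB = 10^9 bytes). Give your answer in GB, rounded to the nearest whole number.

45,060,000 GB

45.06 PB = 45.06 × 10^15 bytes = 45,060,000,000,000,000 bytes
1 GB = 1,000,000,000 bytes
45,060,000,000,000,000 / 1,000,000,000 = 45,060,000 GB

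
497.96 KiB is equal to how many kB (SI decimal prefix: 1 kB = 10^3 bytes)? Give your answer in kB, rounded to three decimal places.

497.96 KiB × 1,024 bytes/KiB = 509,911.04 bytes
1 kB = 1,000 bytes
509,911.04 / 1,000 = 509.911 kB

509.911 kB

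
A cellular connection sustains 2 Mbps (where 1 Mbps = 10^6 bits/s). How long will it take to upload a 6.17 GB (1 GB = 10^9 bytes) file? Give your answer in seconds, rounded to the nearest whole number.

24,680 seconds

6.17 GB = 6,170,000,000 bytes = 49,360,000,000 bits
2 Mbps = 2,000,000 bits/s
time = 49,360,000,000 / 2,000,000 = 24,680 s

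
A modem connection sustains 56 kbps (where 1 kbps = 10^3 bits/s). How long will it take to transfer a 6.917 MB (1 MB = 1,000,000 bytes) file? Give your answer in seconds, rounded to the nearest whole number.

6.917 MB = 6,917,000 bytes = 55,336,000 bits
56 kbps = 56,000 bits/s
time = 55,336,000 / 56,000 = 988 s

988 seconds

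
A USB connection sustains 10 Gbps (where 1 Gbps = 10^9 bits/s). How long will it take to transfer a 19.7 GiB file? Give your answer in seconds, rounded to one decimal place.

19.7 GiB = 21,152,713,932.8 bytes = 169,221,711,462.4 bits
10 Gbps = 10,000,000,000 bits/s
time = 169,221,711,462.4 / 10,000,000,000 = 16.9 s

16.9 seconds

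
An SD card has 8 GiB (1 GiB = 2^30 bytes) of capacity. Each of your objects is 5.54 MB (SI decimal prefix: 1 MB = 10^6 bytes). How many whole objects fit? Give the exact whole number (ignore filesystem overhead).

1,550

Capacity: 8 GiB = 8,589,934,592 bytes
Per item: 5.54 MB = 5,540,000 bytes
⌊8,589,934,592 / 5,540,000⌋ = 1,550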